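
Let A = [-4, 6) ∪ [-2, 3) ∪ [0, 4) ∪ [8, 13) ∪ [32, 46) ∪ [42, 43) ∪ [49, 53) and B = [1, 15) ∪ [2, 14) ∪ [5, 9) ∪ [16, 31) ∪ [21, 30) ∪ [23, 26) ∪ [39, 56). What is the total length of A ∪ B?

First set merges to [-4, 6), [8, 13), [32, 46), [49, 53).
Second set merges to [1, 15), [16, 31), [39, 56).
A ∪ B = [-4, 15), [16, 31), [32, 56).
Total: 19 + 15 + 24 = 58.

58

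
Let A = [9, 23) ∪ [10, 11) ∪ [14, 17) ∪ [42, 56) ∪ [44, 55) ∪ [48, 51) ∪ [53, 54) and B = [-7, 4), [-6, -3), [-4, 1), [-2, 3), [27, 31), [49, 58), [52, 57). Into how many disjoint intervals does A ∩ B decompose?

First set merges to [9, 23), [42, 56).
Second set merges to [-7, 4), [27, 31), [49, 58).
A ∩ B = [49, 56).
That is 1 disjoint piece.

1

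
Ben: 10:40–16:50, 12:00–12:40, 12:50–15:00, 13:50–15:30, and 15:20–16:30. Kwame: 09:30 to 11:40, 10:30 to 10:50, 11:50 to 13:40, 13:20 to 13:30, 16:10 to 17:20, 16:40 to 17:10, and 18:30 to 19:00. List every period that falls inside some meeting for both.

10:40–11:40, 11:50–13:40, 16:10–16:50

A, merged: 10:40–16:50.
B, merged: 09:30–11:40, 11:50–13:40, 16:10–17:20, 18:30–19:00.
10:40–16:50 overlaps B on 10:40–11:40, 11:50–13:40, 16:10–16:50.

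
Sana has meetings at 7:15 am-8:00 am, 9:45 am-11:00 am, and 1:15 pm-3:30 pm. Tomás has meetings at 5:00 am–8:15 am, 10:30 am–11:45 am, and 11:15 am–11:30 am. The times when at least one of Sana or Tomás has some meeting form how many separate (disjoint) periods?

Merge the second list: 5:00 am–8:15 am, 10:30 am–11:45 am.
A ∪ B = 5:00 am–8:15 am, 9:45 am–11:45 am, 1:15 pm–3:30 pm.
That is 3 disjoint pieces.

3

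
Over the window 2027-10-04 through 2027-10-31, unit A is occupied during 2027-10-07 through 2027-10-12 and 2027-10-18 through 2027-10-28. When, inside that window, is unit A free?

2027-10-04 through 2027-10-06, 2027-10-13 through 2027-10-17, 2027-10-29 through 2027-10-31

Covered (merged): 2027-10-07 through 2027-10-12, 2027-10-18 through 2027-10-28.
Uncovered inside 2027-10-04 through 2027-10-31: 2027-10-04 through 2027-10-06, 2027-10-13 through 2027-10-17, 2027-10-29 through 2027-10-31.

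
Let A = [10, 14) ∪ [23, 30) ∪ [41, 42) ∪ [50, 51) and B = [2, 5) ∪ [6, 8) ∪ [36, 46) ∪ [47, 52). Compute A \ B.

[10, 14): nothing removed.
[23, 30): nothing removed.
[41, 42): entirely removed.
[50, 51): entirely removed.

[10, 14) ∪ [23, 30)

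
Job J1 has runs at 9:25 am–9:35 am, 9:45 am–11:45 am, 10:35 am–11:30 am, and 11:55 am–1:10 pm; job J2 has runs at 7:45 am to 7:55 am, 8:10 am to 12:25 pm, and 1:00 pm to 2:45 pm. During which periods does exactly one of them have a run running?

7:45 am–7:55 am, 8:10 am–9:25 am, 9:35 am–9:45 am, 11:45 am–11:55 am, 12:25 pm–1:00 pm, 1:10 pm–2:45 pm

A, merged: 9:25 am–9:35 am, 9:45 am–11:45 am, 11:55 am–1:10 pm.
A \ B = 12:25 pm–1:00 pm.
B \ A = 7:45 am–7:55 am, 8:10 am–9:25 am, 9:35 am–9:45 am, 11:45 am–11:55 am, 1:10 pm–2:45 pm.
Union of the two gives the symmetric difference.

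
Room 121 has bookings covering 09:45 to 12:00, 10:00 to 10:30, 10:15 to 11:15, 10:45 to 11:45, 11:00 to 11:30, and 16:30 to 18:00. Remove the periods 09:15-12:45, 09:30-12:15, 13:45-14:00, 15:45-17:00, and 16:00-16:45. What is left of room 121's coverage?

A, merged: 09:45-12:00, 16:30-18:00.
B, merged: 09:15-12:45, 13:45-14:00, 15:45-17:00.
09:45-12:00: entirely removed.
16:30-18:00 \ B = 17:00-18:00.

17:00-18:00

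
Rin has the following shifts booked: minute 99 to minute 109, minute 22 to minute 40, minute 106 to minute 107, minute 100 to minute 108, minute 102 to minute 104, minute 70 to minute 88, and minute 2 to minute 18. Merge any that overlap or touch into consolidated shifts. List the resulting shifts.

Sort by start: minute 2 to minute 18, minute 22 to minute 40, minute 70 to minute 88, minute 99 to minute 109, minute 100 to minute 108, minute 102 to minute 104, minute 106 to minute 107.
minute 22 to minute 40 is disjoint → start new block.
minute 70 to minute 88 is disjoint → start new block.
minute 99 to minute 109 is disjoint → start new block.
minute 100 to minute 108 overlaps/touches minute 99 to minute 109 → extend to minute 99 to minute 109.
minute 102 to minute 104 overlaps/touches minute 99 to minute 109 → extend to minute 99 to minute 109.
minute 106 to minute 107 overlaps/touches minute 99 to minute 109 → extend to minute 99 to minute 109.

minute 2 to minute 18, minute 22 to minute 40, minute 70 to minute 88, minute 99 to minute 109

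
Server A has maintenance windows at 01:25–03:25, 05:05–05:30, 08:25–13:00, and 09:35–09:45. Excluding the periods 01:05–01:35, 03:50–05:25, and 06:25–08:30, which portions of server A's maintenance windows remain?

01:35-03:25, 05:25-05:30, 08:30-13:00

First set merges to 01:25-03:25, 05:05-05:30, 08:25-13:00.
01:25-03:25 with B removed leaves 01:35-03:25.
05:05-05:30 with B removed leaves 05:25-05:30.
08:25-13:00 with B removed leaves 08:30-13:00.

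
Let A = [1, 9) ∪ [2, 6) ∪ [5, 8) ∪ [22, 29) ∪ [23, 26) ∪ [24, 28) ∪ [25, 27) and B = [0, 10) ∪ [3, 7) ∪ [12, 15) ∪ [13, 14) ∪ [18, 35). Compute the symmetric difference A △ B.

First set merges to [1, 9), [22, 29).
Second set merges to [0, 10), [12, 15), [18, 35).
Only in the first: none.
Only in the second: [0, 1), [9, 10), [12, 15), [18, 22), [29, 35).
Together these are the periods covered by exactly one.

[0, 1) ∪ [9, 10) ∪ [12, 15) ∪ [18, 22) ∪ [29, 35)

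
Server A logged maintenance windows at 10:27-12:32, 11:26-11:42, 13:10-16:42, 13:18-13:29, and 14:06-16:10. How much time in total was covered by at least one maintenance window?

5 h 37 min

Merged: 10:27–12:32, 13:10–16:42.
Lengths: 2 h 5 min + 3 h 32 min = 5 h 37 min.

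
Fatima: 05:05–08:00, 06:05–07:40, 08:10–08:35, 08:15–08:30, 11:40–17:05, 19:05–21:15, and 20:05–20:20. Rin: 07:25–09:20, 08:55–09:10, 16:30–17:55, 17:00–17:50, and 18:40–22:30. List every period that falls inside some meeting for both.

07:25–08:00, 08:10–08:35, 16:30–17:05, 19:05–21:15

Merge the first list: 05:05–08:00, 08:10–08:35, 11:40–17:05, 19:05–21:15.
Merge the second list: 07:25–09:20, 16:30–17:55, 18:40–22:30.
05:05–08:00 ∩ B → 07:25–08:00.
08:10–08:35 ∩ B → 08:10–08:35.
11:40–17:05 ∩ B → 16:30–17:05.
19:05–21:15 ∩ B → 19:05–21:15.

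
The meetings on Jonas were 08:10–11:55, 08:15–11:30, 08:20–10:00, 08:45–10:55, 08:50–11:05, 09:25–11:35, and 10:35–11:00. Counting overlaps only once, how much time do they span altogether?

Merged: 08:10–11:55.
Length: 3 h 45 min.

3 h 45 min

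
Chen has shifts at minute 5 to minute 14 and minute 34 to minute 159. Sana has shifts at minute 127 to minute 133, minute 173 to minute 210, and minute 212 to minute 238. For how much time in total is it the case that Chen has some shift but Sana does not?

128 minutes

A \ B = minute 5 to minute 14, minute 34 to minute 127, minute 133 to minute 159.
Total: 9 minutes + 93 minutes + 26 minutes = 128 minutes.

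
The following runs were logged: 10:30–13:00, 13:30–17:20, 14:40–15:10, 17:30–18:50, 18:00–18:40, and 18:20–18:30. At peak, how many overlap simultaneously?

At 18:20, 3 of the intervals are simultaneously active.
No point has more.

3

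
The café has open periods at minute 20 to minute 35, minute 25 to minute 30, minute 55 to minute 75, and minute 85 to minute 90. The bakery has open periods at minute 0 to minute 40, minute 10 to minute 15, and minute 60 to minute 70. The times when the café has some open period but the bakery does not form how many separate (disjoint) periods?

3

A, merged: minute 20 to minute 35, minute 55 to minute 75, minute 85 to minute 90.
B, merged: minute 0 to minute 40, minute 60 to minute 70.
A \ B = minute 55 to minute 60, minute 70 to minute 75, minute 85 to minute 90.
That is 3 disjoint pieces.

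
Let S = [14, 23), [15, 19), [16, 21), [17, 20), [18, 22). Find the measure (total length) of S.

9

Merged: [14, 23).
Length: 9.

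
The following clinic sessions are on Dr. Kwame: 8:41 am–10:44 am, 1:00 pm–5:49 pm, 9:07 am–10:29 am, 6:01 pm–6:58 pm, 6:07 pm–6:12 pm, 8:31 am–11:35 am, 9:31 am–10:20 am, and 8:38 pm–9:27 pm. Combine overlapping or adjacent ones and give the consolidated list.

8:31 am–11:35 am, 1:00 pm–5:49 pm, 6:01 pm–6:58 pm, 8:38 pm–9:27 pm

Sort by start: 8:31 am–11:35 am, 8:41 am–10:44 am, 9:07 am–10:29 am, 9:31 am–10:20 am, 1:00 pm–5:49 pm, 6:01 pm–6:58 pm, 6:07 pm–6:12 pm, 8:38 pm–9:27 pm.
8:41 am–10:44 am overlaps/touches 8:31 am–11:35 am → extend to 8:31 am–11:35 am.
9:07 am–10:29 am overlaps/touches 8:31 am–11:35 am → extend to 8:31 am–11:35 am.
9:31 am–10:20 am overlaps/touches 8:31 am–11:35 am → extend to 8:31 am–11:35 am.
1:00 pm–5:49 pm is disjoint → start new block.
6:01 pm–6:58 pm is disjoint → start new block.
6:07 pm–6:12 pm overlaps/touches 6:01 pm–6:58 pm → extend to 6:01 pm–6:58 pm.
8:38 pm–9:27 pm is disjoint → start new block.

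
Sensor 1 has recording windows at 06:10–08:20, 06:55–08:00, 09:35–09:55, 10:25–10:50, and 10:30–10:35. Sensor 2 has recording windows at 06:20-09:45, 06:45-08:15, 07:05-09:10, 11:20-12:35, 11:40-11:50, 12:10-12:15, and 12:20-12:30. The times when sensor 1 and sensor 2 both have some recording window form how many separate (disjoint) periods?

Merge the first list: 06:10-08:20, 09:35-09:55, 10:25-10:50.
Merge the second list: 06:20-09:45, 11:20-12:35.
A ∩ B = 06:20-08:20, 09:35-09:45.
That is 2 disjoint pieces.

2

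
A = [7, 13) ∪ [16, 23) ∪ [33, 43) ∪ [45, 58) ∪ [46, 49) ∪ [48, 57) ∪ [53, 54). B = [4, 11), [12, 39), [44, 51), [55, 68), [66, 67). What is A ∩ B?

[7, 11) ∪ [12, 13) ∪ [16, 23) ∪ [33, 39) ∪ [45, 51) ∪ [55, 58)

Merge the first list: [7, 13), [16, 23), [33, 43), [45, 58).
Merge the second list: [4, 11), [12, 39), [44, 51), [55, 68).
[7, 13) overlaps B on [7, 11), [12, 13).
[16, 23) overlaps B on [16, 23).
[33, 43) overlaps B on [33, 39).
[45, 58) overlaps B on [45, 51), [55, 58).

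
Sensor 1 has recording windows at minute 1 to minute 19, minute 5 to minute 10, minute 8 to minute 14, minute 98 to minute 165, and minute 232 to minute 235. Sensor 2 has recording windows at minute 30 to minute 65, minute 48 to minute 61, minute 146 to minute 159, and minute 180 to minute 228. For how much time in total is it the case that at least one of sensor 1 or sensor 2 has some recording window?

171 minutes

A, merged: minute 1 to minute 19, minute 98 to minute 165, minute 232 to minute 235.
B, merged: minute 30 to minute 65, minute 146 to minute 159, minute 180 to minute 228.
A ∪ B = minute 1 to minute 19, minute 30 to minute 65, minute 98 to minute 165, minute 180 to minute 228, minute 232 to minute 235.
Total: 18 minutes + 35 minutes + 67 minutes + 48 minutes + 3 minutes = 171 minutes.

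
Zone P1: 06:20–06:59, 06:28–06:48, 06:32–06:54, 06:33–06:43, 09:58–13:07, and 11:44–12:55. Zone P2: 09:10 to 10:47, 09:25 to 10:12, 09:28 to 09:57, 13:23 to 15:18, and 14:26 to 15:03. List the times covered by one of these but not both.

06:20-06:59, 09:10-09:58, 10:47-13:07, 13:23-15:18

A, merged: 06:20-06:59, 09:58-13:07.
B, merged: 09:10-10:47, 13:23-15:18.
Only in the first: 06:20-06:59, 10:47-13:07.
Only in the second: 09:10-09:58, 13:23-15:18.
Together these are the periods covered by exactly one.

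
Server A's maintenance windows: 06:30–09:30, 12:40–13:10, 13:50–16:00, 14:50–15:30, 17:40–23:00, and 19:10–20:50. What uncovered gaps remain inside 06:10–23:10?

06:10-06:30, 09:30-12:40, 13:10-13:50, 16:00-17:40, 23:00-23:10

The merged coverage is 06:30-09:30, 12:40-13:10, 13:50-16:00, 17:40-23:00.
Gaps within 06:10-23:10: 06:10-06:30, 09:30-12:40, 13:10-13:50, 16:00-17:40, 23:00-23:10.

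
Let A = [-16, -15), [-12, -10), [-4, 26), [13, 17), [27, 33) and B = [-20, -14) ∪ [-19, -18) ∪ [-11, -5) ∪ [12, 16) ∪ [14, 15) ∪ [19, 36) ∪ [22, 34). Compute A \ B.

A, merged: [-16, -15), [-12, -10), [-4, 26), [27, 33).
B, merged: [-20, -14), [-11, -5), [12, 16), [19, 36).
[-16, -15) lies entirely inside B → drops out.
[-12, -10) with B removed leaves [-12, -11).
[-4, 26) with B removed leaves [-4, 12), [16, 19).
[27, 33) lies entirely inside B → drops out.

[-12, -11) ∪ [-4, 12) ∪ [16, 19)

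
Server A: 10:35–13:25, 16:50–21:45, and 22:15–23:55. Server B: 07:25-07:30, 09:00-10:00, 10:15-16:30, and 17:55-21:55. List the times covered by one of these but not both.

A \ B = 16:50–17:55, 22:15–23:55.
B \ A = 07:25–07:30, 09:00–10:00, 10:15–10:35, 13:25–16:30, 21:45–21:55.
Union of the two gives the symmetric difference.

07:25–07:30, 09:00–10:00, 10:15–10:35, 13:25–16:30, 16:50–17:55, 21:45–21:55, 22:15–23:55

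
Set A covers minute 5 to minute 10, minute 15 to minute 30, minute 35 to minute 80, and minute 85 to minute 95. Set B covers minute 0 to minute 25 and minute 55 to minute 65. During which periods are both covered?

minute 5 to minute 10, minute 15 to minute 25, minute 55 to minute 65

minute 5 to minute 10 overlaps B on minute 5 to minute 10.
minute 15 to minute 30 overlaps B on minute 15 to minute 25.
minute 35 to minute 80 overlaps B on minute 55 to minute 65.
minute 85 to minute 95 falls entirely outside B.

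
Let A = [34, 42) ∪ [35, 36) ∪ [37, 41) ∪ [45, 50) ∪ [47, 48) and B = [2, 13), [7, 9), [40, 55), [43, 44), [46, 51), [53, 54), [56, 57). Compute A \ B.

[34, 40)

Merge the first list: [34, 42), [45, 50).
Merge the second list: [2, 13), [40, 55), [56, 57).
[34, 42) minus B → [34, 40).
[45, 50): fully covered by B → removed.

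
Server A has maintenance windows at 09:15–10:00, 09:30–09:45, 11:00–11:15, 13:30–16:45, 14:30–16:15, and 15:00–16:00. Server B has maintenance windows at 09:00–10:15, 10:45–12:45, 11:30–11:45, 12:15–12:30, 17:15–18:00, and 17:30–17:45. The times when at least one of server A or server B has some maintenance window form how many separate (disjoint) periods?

4

First set merges to 09:15–10:00, 11:00–11:15, 13:30–16:45.
Second set merges to 09:00–10:15, 10:45–12:45, 17:15–18:00.
A ∪ B = 09:00–10:15, 10:45–12:45, 13:30–16:45, 17:15–18:00.
That is 4 disjoint pieces.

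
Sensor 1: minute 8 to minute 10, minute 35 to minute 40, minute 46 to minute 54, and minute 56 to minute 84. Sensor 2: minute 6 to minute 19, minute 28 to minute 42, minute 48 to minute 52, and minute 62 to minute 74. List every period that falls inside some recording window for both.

minute 8 to minute 10 meets the second set on minute 8 to minute 10.
minute 35 to minute 40 meets the second set on minute 35 to minute 40.
minute 46 to minute 54 meets the second set on minute 48 to minute 52.
minute 56 to minute 84 meets the second set on minute 62 to minute 74.

minute 8 to minute 10, minute 35 to minute 40, minute 48 to minute 52, minute 62 to minute 74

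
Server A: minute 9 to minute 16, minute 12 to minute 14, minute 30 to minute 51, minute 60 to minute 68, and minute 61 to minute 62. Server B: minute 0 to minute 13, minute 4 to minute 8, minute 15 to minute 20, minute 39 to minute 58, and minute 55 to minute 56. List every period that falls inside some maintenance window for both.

minute 9 to minute 13, minute 15 to minute 16, minute 39 to minute 51

A, merged: minute 9 to minute 16, minute 30 to minute 51, minute 60 to minute 68.
B, merged: minute 0 to minute 13, minute 15 to minute 20, minute 39 to minute 58.
minute 9 to minute 16 meets the second set on minute 9 to minute 13, minute 15 to minute 16.
minute 30 to minute 51 meets the second set on minute 39 to minute 51.
minute 60 to minute 68: no overlap with the second set.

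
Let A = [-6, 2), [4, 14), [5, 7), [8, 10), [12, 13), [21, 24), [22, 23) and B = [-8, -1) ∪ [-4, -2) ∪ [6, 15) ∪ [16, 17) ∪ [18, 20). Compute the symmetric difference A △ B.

[-8, -6) ∪ [-1, 2) ∪ [4, 6) ∪ [14, 15) ∪ [16, 17) ∪ [18, 20) ∪ [21, 24)

First set merges to [-6, 2), [4, 14), [21, 24).
Second set merges to [-8, -1), [6, 15), [16, 17), [18, 20).
A but not B: [-1, 2), [4, 6), [21, 24).
B but not A: [-8, -6), [14, 15), [16, 17), [18, 20).
Combining gives A △ B.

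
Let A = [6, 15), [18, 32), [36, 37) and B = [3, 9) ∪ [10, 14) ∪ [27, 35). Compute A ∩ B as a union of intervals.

[6, 9) ∪ [10, 14) ∪ [27, 32)

[6, 15) ∩ B → [6, 9), [10, 14).
[18, 32) ∩ B → [27, 32).
[36, 37) meets no B interval.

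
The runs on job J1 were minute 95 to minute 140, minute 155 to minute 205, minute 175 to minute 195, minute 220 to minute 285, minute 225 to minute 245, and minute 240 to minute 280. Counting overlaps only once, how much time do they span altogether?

Merged: minute 95 to minute 140, minute 155 to minute 205, minute 220 to minute 285.
Lengths: 45 minutes + 50 minutes + 65 minutes = 160 minutes.

160 minutes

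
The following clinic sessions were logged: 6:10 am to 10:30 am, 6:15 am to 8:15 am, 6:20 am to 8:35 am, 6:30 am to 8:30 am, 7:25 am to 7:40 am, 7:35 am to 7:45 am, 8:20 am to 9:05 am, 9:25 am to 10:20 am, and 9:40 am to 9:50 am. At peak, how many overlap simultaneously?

6

At 7:35 am, 6 of the intervals are simultaneously active.
No point has more.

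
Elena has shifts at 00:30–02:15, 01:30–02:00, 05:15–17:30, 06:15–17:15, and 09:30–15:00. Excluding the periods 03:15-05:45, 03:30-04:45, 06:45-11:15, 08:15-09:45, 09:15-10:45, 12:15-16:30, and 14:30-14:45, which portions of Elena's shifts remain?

First set merges to 00:30–02:15, 05:15–17:30.
Second set merges to 03:15–05:45, 06:45–11:15, 12:15–16:30.
00:30–02:15 is untouched.
05:15–17:30 with B removed leaves 05:45–06:45, 11:15–12:15, 16:30–17:30.

00:30–02:15, 05:45–06:45, 11:15–12:15, 16:30–17:30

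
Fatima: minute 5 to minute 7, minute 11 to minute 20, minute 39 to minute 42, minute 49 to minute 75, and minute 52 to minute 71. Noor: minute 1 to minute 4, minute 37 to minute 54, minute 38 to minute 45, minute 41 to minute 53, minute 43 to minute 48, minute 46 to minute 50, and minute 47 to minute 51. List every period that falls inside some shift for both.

minute 39 to minute 42, minute 49 to minute 54

Merge the first list: minute 5 to minute 7, minute 11 to minute 20, minute 39 to minute 42, minute 49 to minute 75.
Merge the second list: minute 1 to minute 4, minute 37 to minute 54.
minute 5 to minute 7 falls entirely outside B.
minute 11 to minute 20 falls entirely outside B.
minute 39 to minute 42 overlaps B on minute 39 to minute 42.
minute 49 to minute 75 overlaps B on minute 49 to minute 54.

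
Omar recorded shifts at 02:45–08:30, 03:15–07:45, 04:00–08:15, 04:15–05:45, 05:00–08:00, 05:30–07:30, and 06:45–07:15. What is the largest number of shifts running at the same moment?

Walk the sorted start/end points keeping a running depth.
The depth first hits 6 at 05:30.

6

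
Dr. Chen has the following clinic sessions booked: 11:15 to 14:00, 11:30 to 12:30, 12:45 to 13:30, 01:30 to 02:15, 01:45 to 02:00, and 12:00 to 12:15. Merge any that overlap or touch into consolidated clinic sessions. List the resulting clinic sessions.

Sort by start: 01:30–02:15, 01:45–02:00, 11:15–14:00, 11:30–12:30, 12:00–12:15, 12:45–13:30.
01:45–02:00 overlaps/touches 01:30–02:15 → extend to 01:30–02:15.
11:15–14:00 is disjoint → start new block.
11:30–12:30 overlaps/touches 11:15–14:00 → extend to 11:15–14:00.
12:00–12:15 overlaps/touches 11:15–14:00 → extend to 11:15–14:00.
12:45–13:30 overlaps/touches 11:15–14:00 → extend to 11:15–14:00.

01:30–02:15, 11:15–14:00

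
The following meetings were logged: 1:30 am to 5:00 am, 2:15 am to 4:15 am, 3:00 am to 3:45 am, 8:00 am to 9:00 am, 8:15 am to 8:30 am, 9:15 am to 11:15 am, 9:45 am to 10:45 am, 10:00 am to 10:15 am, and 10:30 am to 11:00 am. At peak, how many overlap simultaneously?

3

At 3:00 am, 3 of the intervals are simultaneously active.
No point has more.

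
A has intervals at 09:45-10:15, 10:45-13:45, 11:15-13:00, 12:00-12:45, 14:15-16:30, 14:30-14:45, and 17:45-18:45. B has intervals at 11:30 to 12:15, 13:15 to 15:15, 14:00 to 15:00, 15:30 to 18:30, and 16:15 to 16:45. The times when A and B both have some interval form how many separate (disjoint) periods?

First set merges to 09:45–10:15, 10:45–13:45, 14:15–16:30, 17:45–18:45.
Second set merges to 11:30–12:15, 13:15–15:15, 15:30–18:30.
A ∩ B = 11:30–12:15, 13:15–13:45, 14:15–15:15, 15:30–16:30, 17:45–18:30.
That is 5 disjoint pieces.

5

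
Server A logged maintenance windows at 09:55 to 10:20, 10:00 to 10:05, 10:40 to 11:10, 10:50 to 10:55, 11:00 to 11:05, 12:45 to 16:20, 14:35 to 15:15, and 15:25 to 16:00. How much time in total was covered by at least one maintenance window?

Merged: 09:55–10:20, 10:40–11:10, 12:45–16:20.
Lengths: 25 min + 30 min + 3 h 35 min = 4 h 30 min.

4 h 30 min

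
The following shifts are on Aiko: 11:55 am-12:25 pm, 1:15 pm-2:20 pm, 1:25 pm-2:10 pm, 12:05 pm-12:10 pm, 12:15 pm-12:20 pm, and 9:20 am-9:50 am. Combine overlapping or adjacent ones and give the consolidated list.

Sort by start: 9:20 am–9:50 am, 11:55 am–12:25 pm, 12:05 pm–12:10 pm, 12:15 pm–12:20 pm, 1:15 pm–2:20 pm, 1:25 pm–2:10 pm.
11:55 am–12:25 pm is disjoint → start new block.
12:05 pm–12:10 pm overlaps/touches 11:55 am–12:25 pm → extend to 11:55 am–12:25 pm.
12:15 pm–12:20 pm overlaps/touches 11:55 am–12:25 pm → extend to 11:55 am–12:25 pm.
1:15 pm–2:20 pm is disjoint → start new block.
1:25 pm–2:10 pm overlaps/touches 1:15 pm–2:20 pm → extend to 1:15 pm–2:20 pm.

9:20 am–9:50 am, 11:55 am–12:25 pm, 1:15 pm–2:20 pm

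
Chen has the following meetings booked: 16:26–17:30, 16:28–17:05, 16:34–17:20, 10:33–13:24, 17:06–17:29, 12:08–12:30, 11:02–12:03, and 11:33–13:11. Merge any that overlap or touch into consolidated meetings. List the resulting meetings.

10:33–13:24, 16:26–17:30

Sort by start: 10:33–13:24, 11:02–12:03, 11:33–13:11, 12:08–12:30, 16:26–17:30, 16:28–17:05, 16:34–17:20, 17:06–17:29.
11:02–12:03 overlaps/touches 10:33–13:24 → extend to 10:33–13:24.
11:33–13:11 overlaps/touches 10:33–13:24 → extend to 10:33–13:24.
12:08–12:30 overlaps/touches 10:33–13:24 → extend to 10:33–13:24.
16:26–17:30 is disjoint → start new block.
16:28–17:05 overlaps/touches 16:26–17:30 → extend to 16:26–17:30.
16:34–17:20 overlaps/touches 16:26–17:30 → extend to 16:26–17:30.
17:06–17:29 overlaps/touches 16:26–17:30 → extend to 16:26–17:30.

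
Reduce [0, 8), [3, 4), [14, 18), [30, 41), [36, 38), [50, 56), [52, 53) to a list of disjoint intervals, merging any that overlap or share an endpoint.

[0, 8) ∪ [14, 18) ∪ [30, 41) ∪ [50, 56)

[3, 4) overlaps/touches [0, 8) → extend to [0, 8).
[14, 18) is disjoint → start new block.
[30, 41) is disjoint → start new block.
[36, 38) overlaps/touches [30, 41) → extend to [30, 41).
[50, 56) is disjoint → start new block.
[52, 53) overlaps/touches [50, 56) → extend to [50, 56).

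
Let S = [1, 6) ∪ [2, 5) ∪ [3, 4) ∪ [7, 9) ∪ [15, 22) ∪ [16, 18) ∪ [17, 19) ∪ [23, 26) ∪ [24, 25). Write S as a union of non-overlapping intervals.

[1, 6) ∪ [7, 9) ∪ [15, 22) ∪ [23, 26)

[2, 5) overlaps/touches [1, 6) → extend to [1, 6).
[3, 4) overlaps/touches [1, 6) → extend to [1, 6).
[7, 9) is disjoint → start new block.
[15, 22) is disjoint → start new block.
[16, 18) overlaps/touches [15, 22) → extend to [15, 22).
[17, 19) overlaps/touches [15, 22) → extend to [15, 22).
[23, 26) is disjoint → start new block.
[24, 25) overlaps/touches [23, 26) → extend to [23, 26).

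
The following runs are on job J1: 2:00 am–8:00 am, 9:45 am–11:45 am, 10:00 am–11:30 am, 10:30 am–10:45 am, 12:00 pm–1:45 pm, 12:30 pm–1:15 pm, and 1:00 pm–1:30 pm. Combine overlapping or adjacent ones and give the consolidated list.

2:00 am–8:00 am, 9:45 am–11:45 am, 12:00 pm–1:45 pm

9:45 am–11:45 am is disjoint → start new block.
10:00 am–11:30 am overlaps/touches 9:45 am–11:45 am → extend to 9:45 am–11:45 am.
10:30 am–10:45 am overlaps/touches 9:45 am–11:45 am → extend to 9:45 am–11:45 am.
12:00 pm–1:45 pm is disjoint → start new block.
12:30 pm–1:15 pm overlaps/touches 12:00 pm–1:45 pm → extend to 12:00 pm–1:45 pm.
1:00 pm–1:30 pm overlaps/touches 12:00 pm–1:45 pm → extend to 12:00 pm–1:45 pm.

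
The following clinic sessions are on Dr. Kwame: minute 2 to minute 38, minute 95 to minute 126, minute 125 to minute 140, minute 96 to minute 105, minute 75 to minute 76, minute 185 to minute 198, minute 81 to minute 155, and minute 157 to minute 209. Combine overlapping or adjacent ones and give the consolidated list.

Sort by start: minute 2 to minute 38, minute 75 to minute 76, minute 81 to minute 155, minute 95 to minute 126, minute 96 to minute 105, minute 125 to minute 140, minute 157 to minute 209, minute 185 to minute 198.
minute 75 to minute 76 is disjoint → start new block.
minute 81 to minute 155 is disjoint → start new block.
minute 95 to minute 126 overlaps/touches minute 81 to minute 155 → extend to minute 81 to minute 155.
minute 96 to minute 105 overlaps/touches minute 81 to minute 155 → extend to minute 81 to minute 155.
minute 125 to minute 140 overlaps/touches minute 81 to minute 155 → extend to minute 81 to minute 155.
minute 157 to minute 209 is disjoint → start new block.
minute 185 to minute 198 overlaps/touches minute 157 to minute 209 → extend to minute 157 to minute 209.

minute 2 to minute 38, minute 75 to minute 76, minute 81 to minute 155, minute 157 to minute 209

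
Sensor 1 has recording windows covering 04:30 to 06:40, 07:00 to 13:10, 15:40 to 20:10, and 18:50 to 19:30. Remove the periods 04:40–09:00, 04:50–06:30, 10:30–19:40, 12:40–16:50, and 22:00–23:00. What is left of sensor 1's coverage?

First set merges to 04:30–06:40, 07:00–13:10, 15:40–20:10.
Second set merges to 04:40–09:00, 10:30–19:40, 22:00–23:00.
04:30–06:40 \ B = 04:30–04:40.
07:00–13:10 \ B = 09:00–10:30.
15:40–20:10 \ B = 19:40–20:10.

04:30–04:40, 09:00–10:30, 19:40–20:10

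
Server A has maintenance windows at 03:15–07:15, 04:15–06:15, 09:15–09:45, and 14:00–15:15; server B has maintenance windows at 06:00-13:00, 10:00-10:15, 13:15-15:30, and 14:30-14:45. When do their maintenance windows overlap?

06:00–07:15, 09:15–09:45, 14:00–15:15

First set merges to 03:15–07:15, 09:15–09:45, 14:00–15:15.
Second set merges to 06:00–13:00, 13:15–15:30.
03:15–07:15 ∩ B → 06:00–07:15.
09:15–09:45 ∩ B → 09:15–09:45.
14:00–15:15 ∩ B → 14:00–15:15.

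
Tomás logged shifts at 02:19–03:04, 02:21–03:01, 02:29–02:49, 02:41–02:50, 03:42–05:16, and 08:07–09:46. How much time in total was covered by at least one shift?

Merged: 02:19–03:04, 03:42–05:16, 08:07–09:46.
Lengths: 45 min + 1 h 34 min + 1 h 39 min = 3 h 58 min.

3 h 58 min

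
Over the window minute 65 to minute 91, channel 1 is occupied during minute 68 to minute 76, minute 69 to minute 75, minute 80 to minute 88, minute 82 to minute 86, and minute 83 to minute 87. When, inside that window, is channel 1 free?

minute 65 to minute 68, minute 76 to minute 80, minute 88 to minute 91

Covered (merged): minute 68 to minute 76, minute 80 to minute 88.
Complement within minute 65 to minute 91: minute 65 to minute 68, minute 76 to minute 80, minute 88 to minute 91.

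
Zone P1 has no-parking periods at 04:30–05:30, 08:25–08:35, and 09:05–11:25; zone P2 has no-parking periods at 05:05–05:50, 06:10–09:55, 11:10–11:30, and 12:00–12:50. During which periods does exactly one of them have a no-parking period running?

04:30-05:05, 05:30-05:50, 06:10-08:25, 08:35-09:05, 09:55-11:10, 11:25-11:30, 12:00-12:50

A \ B = 04:30-05:05, 09:55-11:10.
B \ A = 05:30-05:50, 06:10-08:25, 08:35-09:05, 11:25-11:30, 12:00-12:50.
Union of the two gives the symmetric difference.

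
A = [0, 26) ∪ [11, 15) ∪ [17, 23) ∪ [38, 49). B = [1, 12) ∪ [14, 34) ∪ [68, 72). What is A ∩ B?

[1, 12) ∪ [14, 26)

First set merges to [0, 26), [38, 49).
[0, 26) meets the second set on [1, 12), [14, 26).
[38, 49): no overlap with the second set.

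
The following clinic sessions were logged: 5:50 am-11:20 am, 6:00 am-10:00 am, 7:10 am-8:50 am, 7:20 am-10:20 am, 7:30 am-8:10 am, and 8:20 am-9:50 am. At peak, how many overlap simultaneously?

5

At 7:30 am, 5 of the intervals are simultaneously active.
No point has more.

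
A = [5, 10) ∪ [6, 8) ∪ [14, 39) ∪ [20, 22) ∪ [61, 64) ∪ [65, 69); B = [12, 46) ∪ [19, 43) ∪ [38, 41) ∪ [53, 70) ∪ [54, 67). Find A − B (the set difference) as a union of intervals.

[5, 10)

A, merged: [5, 10), [14, 39), [61, 64), [65, 69).
B, merged: [12, 46), [53, 70).
[5, 10): nothing removed.
[14, 39): entirely removed.
[61, 64): entirely removed.
[65, 69): entirely removed.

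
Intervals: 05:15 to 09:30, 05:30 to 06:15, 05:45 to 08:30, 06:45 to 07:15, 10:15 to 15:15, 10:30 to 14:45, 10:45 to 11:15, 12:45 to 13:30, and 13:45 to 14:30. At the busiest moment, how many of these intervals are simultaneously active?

Walk the sorted start/end points keeping a running depth.
The depth first hits 3 at 05:45.

3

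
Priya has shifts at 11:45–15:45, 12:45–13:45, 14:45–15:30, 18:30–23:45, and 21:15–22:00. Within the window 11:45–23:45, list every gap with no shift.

The merged coverage is 11:45–15:45, 18:30–23:45.
Complement within 11:45–23:45: 15:45–18:30.

15:45–18:30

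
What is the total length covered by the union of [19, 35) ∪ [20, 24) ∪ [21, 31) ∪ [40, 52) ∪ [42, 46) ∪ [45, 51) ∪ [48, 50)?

Merged: [19, 35), [40, 52).
Lengths: 16 + 12 = 28.

28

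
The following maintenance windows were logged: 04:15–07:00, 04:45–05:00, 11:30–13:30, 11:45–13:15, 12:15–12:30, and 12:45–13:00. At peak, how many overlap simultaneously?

3

Sweep endpoints in order; track running count of active intervals.
Peak of 3 reached at 12:15.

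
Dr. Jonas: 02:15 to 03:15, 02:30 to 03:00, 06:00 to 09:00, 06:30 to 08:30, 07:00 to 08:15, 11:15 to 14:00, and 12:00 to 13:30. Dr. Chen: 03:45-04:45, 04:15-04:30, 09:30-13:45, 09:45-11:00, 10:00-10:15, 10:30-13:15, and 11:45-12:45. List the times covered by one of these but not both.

First set merges to 02:15–03:15, 06:00–09:00, 11:15–14:00.
Second set merges to 03:45–04:45, 09:30–13:45.
Only in the first: 02:15–03:15, 06:00–09:00, 13:45–14:00.
Only in the second: 03:45–04:45, 09:30–11:15.
Together these are the periods covered by exactly one.

02:15–03:15, 03:45–04:45, 06:00–09:00, 09:30–11:15, 13:45–14:00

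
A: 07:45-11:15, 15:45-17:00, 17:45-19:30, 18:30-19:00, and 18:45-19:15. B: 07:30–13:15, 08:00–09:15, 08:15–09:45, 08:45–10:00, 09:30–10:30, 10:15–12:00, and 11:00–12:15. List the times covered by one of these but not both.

07:30-07:45, 11:15-13:15, 15:45-17:00, 17:45-19:30

Merge the first list: 07:45-11:15, 15:45-17:00, 17:45-19:30.
Merge the second list: 07:30-13:15.
Only in the first: 15:45-17:00, 17:45-19:30.
Only in the second: 07:30-07:45, 11:15-13:15.
Together these are the periods covered by exactly one.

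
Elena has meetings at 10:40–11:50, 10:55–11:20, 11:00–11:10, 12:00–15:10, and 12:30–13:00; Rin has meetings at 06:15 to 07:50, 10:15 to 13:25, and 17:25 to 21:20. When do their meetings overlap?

10:40-11:50, 12:00-13:25

First set merges to 10:40-11:50, 12:00-15:10.
10:40-11:50 overlaps B on 10:40-11:50.
12:00-15:10 overlaps B on 12:00-13:25.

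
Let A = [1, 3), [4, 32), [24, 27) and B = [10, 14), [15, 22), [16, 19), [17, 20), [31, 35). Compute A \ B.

[1, 3) ∪ [4, 10) ∪ [14, 15) ∪ [22, 31)

Merge the first list: [1, 3), [4, 32).
Merge the second list: [10, 14), [15, 22), [31, 35).
[1, 3) is untouched.
[4, 32) with B removed leaves [4, 10), [14, 15), [22, 31).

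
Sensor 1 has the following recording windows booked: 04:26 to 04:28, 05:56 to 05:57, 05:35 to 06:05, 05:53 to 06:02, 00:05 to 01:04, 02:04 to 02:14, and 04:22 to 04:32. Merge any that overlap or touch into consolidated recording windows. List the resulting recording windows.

00:05–01:04, 02:04–02:14, 04:22–04:32, 05:35–06:05

Sort by start: 00:05–01:04, 02:04–02:14, 04:22–04:32, 04:26–04:28, 05:35–06:05, 05:53–06:02, 05:56–05:57.
02:04–02:14 is disjoint → start new block.
04:22–04:32 is disjoint → start new block.
04:26–04:28 overlaps/touches 04:22–04:32 → extend to 04:22–04:32.
05:35–06:05 is disjoint → start new block.
05:53–06:02 overlaps/touches 05:35–06:05 → extend to 05:35–06:05.
05:56–05:57 overlaps/touches 05:35–06:05 → extend to 05:35–06:05.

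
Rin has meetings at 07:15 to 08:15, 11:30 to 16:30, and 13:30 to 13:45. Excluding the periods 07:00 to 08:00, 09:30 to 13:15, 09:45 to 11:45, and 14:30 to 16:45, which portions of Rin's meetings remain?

08:00–08:15, 13:15–14:30

A, merged: 07:15–08:15, 11:30–16:30.
B, merged: 07:00–08:00, 09:30–13:15, 14:30–16:45.
07:15–08:15 with B removed leaves 08:00–08:15.
11:30–16:30 with B removed leaves 13:15–14:30.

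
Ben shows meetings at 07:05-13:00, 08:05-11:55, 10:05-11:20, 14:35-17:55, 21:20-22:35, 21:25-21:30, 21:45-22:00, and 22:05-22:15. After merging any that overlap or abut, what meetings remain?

08:05-11:55 overlaps/touches 07:05-13:00 → extend to 07:05-13:00.
10:05-11:20 overlaps/touches 07:05-13:00 → extend to 07:05-13:00.
14:35-17:55 is disjoint → start new block.
21:20-22:35 is disjoint → start new block.
21:25-21:30 overlaps/touches 21:20-22:35 → extend to 21:20-22:35.
21:45-22:00 overlaps/touches 21:20-22:35 → extend to 21:20-22:35.
22:05-22:15 overlaps/touches 21:20-22:35 → extend to 21:20-22:35.

07:05-13:00, 14:35-17:55, 21:20-22:35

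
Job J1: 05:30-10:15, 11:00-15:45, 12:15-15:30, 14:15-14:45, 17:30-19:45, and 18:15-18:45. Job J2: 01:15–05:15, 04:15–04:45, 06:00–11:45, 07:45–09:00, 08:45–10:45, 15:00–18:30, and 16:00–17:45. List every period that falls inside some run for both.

06:00–10:15, 11:00–11:45, 15:00–15:45, 17:30–18:30

First set merges to 05:30–10:15, 11:00–15:45, 17:30–19:45.
Second set merges to 01:15–05:15, 06:00–11:45, 15:00–18:30.
05:30–10:15 ∩ B → 06:00–10:15.
11:00–15:45 ∩ B → 11:00–11:45, 15:00–15:45.
17:30–19:45 ∩ B → 17:30–18:30.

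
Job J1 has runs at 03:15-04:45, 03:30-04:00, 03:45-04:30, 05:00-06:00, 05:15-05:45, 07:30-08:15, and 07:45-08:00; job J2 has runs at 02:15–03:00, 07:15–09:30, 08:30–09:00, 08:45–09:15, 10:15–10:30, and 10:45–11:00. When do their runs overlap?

07:30–08:15

First set merges to 03:15–04:45, 05:00–06:00, 07:30–08:15.
Second set merges to 02:15–03:00, 07:15–09:30, 10:15–10:30, 10:45–11:00.
03:15–04:45 falls entirely outside B.
05:00–06:00 falls entirely outside B.
07:30–08:15 overlaps B on 07:30–08:15.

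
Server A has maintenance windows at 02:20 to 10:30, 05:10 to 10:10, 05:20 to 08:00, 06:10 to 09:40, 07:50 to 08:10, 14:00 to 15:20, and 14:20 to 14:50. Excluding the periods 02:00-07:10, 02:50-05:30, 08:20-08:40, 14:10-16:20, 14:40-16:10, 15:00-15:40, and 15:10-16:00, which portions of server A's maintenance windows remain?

07:10–08:20, 08:40–10:30, 14:00–14:10

A, merged: 02:20–10:30, 14:00–15:20.
B, merged: 02:00–07:10, 08:20–08:40, 14:10–16:20.
02:20–10:30 \ B = 07:10–08:20, 08:40–10:30.
14:00–15:20 \ B = 14:00–14:10.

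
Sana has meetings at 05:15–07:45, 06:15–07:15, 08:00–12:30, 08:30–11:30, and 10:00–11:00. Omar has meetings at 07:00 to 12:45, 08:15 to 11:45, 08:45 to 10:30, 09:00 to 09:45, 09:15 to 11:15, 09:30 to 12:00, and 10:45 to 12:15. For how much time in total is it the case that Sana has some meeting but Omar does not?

A, merged: 05:15–07:45, 08:00–12:30.
B, merged: 07:00–12:45.
A \ B = 05:15–07:00.
Total: 1 h 45 min.

1 h 45 min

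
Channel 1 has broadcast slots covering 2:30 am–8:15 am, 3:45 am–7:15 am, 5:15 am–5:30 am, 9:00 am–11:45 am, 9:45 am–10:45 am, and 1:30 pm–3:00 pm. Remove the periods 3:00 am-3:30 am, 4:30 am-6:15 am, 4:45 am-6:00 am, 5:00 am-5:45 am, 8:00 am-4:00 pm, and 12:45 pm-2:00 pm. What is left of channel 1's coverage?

A, merged: 2:30 am–8:15 am, 9:00 am–11:45 am, 1:30 pm–3:00 pm.
B, merged: 3:00 am–3:30 am, 4:30 am–6:15 am, 8:00 am–4:00 pm.
2:30 am–8:15 am with B removed leaves 2:30 am–3:00 am, 3:30 am–4:30 am, 6:15 am–8:00 am.
9:00 am–11:45 am lies entirely inside B → drops out.
1:30 pm–3:00 pm lies entirely inside B → drops out.

2:30 am–3:00 am, 3:30 am–4:30 am, 6:15 am–8:00 am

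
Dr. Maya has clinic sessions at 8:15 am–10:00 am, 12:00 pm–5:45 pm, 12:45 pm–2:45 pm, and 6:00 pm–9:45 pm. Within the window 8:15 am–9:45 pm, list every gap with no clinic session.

10:00 am–12:00 pm, 5:45 pm–6:00 pm

Covered (merged): 8:15 am–10:00 am, 12:00 pm–5:45 pm, 6:00 pm–9:45 pm.
Complement within 8:15 am–9:45 pm: 10:00 am–12:00 pm, 5:45 pm–6:00 pm.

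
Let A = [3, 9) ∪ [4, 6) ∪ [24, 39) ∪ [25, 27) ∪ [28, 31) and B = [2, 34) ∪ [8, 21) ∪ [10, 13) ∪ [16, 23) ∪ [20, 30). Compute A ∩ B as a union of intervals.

A, merged: [3, 9), [24, 39).
B, merged: [2, 34).
[3, 9) ∩ B → [3, 9).
[24, 39) ∩ B → [24, 34).

[3, 9) ∪ [24, 34)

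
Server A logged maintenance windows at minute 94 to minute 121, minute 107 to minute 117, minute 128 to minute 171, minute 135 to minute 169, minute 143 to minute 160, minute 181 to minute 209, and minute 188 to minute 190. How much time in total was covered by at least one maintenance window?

98 minutes

Merged: minute 94 to minute 121, minute 128 to minute 171, minute 181 to minute 209.
Lengths: 27 minutes + 43 minutes + 28 minutes = 98 minutes.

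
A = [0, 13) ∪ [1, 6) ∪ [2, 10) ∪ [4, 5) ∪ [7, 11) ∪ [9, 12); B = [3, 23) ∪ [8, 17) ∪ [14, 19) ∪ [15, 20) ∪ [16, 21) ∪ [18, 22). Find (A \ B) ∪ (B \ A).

A, merged: [0, 13).
B, merged: [3, 23).
A \ B = [0, 3).
B \ A = [13, 23).
Union of the two gives the symmetric difference.

[0, 3) ∪ [13, 23)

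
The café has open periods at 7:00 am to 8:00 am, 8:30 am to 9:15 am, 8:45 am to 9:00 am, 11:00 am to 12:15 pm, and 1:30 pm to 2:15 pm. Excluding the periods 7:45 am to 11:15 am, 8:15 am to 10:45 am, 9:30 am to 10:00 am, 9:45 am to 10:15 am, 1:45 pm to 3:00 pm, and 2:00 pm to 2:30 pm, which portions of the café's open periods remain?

7:00 am–7:45 am, 11:15 am–12:15 pm, 1:30 pm–1:45 pm

Merge the first list: 7:00 am–8:00 am, 8:30 am–9:15 am, 11:00 am–12:15 pm, 1:30 pm–2:15 pm.
Merge the second list: 7:45 am–11:15 am, 1:45 pm–3:00 pm.
7:00 am–8:00 am \ B = 7:00 am–7:45 am.
8:30 am–9:15 am: entirely removed.
11:00 am–12:15 pm \ B = 11:15 am–12:15 pm.
1:30 pm–2:15 pm \ B = 1:30 pm–1:45 pm.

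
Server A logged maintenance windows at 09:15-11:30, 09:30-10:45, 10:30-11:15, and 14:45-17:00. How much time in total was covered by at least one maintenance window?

4 h 30 min

Merged: 09:15–11:30, 14:45–17:00.
Lengths: 2 h 15 min + 2 h 15 min = 4 h 30 min.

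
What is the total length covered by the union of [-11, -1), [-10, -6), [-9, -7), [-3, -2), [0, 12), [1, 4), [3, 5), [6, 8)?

22

Merged: [-11, -1), [0, 12).
Lengths: 10 + 12 = 22.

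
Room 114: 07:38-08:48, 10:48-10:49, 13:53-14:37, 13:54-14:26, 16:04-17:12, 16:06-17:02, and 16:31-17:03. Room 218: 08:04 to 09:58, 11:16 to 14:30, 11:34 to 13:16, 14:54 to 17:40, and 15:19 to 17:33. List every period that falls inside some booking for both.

08:04–08:48, 13:53–14:30, 16:04–17:12

A, merged: 07:38–08:48, 10:48–10:49, 13:53–14:37, 16:04–17:12.
B, merged: 08:04–09:58, 11:16–14:30, 14:54–17:40.
07:38–08:48 ∩ B → 08:04–08:48.
10:48–10:49 meets no B interval.
13:53–14:37 ∩ B → 13:53–14:30.
16:04–17:12 ∩ B → 16:04–17:12.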